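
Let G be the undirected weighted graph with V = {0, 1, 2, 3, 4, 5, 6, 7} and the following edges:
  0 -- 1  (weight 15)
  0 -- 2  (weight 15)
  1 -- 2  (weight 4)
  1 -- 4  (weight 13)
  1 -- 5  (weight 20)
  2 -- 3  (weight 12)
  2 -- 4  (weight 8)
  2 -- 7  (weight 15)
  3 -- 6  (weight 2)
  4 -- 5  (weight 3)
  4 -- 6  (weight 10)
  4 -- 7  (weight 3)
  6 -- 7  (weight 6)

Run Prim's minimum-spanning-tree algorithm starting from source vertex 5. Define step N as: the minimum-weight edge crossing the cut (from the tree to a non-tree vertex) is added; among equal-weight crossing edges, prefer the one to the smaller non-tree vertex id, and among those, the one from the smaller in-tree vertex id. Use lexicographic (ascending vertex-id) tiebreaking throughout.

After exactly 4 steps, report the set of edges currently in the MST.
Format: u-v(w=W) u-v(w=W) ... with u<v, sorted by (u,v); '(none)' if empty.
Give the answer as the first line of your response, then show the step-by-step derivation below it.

3-6(w=2) 4-5(w=3) 4-7(w=3) 6-7(w=6)

step 1: add edge 4-5 (w=3); MST = {4-5(w=3)}
step 2: add edge 4-7 (w=3); MST = {4-5(w=3) 4-7(w=3)}
step 3: add edge 6-7 (w=6); MST = {4-5(w=3) 4-7(w=3) 6-7(w=6)}
step 4: add edge 3-6 (w=2); MST = {3-6(w=2) 4-5(w=3) 4-7(w=3) 6-7(w=6)}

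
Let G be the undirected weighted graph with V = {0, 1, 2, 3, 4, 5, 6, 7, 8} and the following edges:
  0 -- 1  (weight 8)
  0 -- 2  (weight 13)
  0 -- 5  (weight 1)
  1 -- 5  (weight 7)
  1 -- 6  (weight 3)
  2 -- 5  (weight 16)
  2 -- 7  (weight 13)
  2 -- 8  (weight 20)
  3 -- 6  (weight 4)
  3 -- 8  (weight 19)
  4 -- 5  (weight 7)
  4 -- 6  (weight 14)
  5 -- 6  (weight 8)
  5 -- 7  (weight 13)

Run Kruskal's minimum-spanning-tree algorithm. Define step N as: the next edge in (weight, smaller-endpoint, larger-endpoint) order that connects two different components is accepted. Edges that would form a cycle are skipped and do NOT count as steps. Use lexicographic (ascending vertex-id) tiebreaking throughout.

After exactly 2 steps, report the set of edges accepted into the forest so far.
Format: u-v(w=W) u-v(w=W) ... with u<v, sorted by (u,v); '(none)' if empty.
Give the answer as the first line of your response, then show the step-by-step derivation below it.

0-5(w=1) 1-6(w=3)

step 1: add edge 0-5 (w=1); MST = {0-5(w=1)}
step 2: add edge 1-6 (w=3); MST = {0-5(w=1) 1-6(w=3)}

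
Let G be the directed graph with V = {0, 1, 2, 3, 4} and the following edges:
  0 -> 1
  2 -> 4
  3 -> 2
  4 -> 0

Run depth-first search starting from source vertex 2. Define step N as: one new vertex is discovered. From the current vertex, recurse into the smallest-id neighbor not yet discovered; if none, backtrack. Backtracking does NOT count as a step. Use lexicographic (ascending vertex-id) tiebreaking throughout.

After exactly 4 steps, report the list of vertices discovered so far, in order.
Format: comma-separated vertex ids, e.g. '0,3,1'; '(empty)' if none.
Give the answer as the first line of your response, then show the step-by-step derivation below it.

2,4,0,1

step 1: discover 2; path=2; order=2
step 2: discover 4; path=2>4; order=2,4
step 3: discover 0; path=2>4>0; order=2,4,0
step 4: discover 1; path=2>4>0>1; order=2,4,0,1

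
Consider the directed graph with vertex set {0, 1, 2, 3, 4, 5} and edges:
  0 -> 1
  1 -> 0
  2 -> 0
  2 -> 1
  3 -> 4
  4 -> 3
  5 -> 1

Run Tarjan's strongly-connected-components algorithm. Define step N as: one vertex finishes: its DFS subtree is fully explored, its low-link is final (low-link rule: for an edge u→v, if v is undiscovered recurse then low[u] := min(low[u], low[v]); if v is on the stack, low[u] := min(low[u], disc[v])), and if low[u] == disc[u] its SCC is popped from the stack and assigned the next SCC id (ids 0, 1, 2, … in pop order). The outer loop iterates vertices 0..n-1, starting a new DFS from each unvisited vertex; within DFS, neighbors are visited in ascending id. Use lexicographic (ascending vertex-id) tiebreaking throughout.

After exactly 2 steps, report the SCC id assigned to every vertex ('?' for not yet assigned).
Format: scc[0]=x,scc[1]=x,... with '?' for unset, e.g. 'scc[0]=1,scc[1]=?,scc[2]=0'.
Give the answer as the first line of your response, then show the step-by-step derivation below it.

scc[0]=0,scc[1]=0,scc[2]=?,scc[3]=?,scc[4]=?,scc[5]=?

step 1: low=(low[0]=0,low[1]=0,low[2]=?,low[3]=?,low[4]=?,low[5]=?); scc=(scc[0]=?,scc[1]=?,scc[2]=?,scc[3]=?,scc[4]=?,scc[5]=?)
step 2: low=(low[0]=0,low[1]=0,low[2]=?,low[3]=?,low[4]=?,low[5]=?); scc=(scc[0]=0,scc[1]=0,scc[2]=?,scc[3]=?,scc[4]=?,scc[5]=?)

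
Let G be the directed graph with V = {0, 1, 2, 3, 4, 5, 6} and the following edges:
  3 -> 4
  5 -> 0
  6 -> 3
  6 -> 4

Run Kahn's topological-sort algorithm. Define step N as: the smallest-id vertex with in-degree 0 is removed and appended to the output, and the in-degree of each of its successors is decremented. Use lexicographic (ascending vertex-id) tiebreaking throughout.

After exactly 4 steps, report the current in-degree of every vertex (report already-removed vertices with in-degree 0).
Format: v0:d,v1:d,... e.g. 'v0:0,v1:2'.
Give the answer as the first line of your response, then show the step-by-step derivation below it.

v0:0,v1:0,v2:0,v3:1,v4:2,v5:0,v6:0

step 1: output 1; order=[1]; indeg=(1,0,0,1,2,0,0)
step 2: output 2; order=[1,2]; indeg=(1,0,0,1,2,0,0)
step 3: output 5; order=[1,2,5]; indeg=(0,0,0,1,2,0,0)
step 4: output 0; order=[1,2,5,0]; indeg=(0,0,0,1,2,0,0)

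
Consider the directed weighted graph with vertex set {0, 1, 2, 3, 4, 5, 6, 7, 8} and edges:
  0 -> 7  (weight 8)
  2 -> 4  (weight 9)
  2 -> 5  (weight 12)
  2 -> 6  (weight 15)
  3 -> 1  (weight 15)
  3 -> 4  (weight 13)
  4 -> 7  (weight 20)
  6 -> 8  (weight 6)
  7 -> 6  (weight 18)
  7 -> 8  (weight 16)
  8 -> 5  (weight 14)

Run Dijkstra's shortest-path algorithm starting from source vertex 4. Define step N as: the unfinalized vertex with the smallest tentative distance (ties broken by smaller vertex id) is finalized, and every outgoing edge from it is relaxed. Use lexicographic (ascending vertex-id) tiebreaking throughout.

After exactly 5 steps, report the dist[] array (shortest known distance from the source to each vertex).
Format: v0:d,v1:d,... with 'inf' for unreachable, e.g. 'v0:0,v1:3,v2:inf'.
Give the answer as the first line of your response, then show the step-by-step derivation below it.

v0:inf,v1:inf,v2:inf,v3:inf,v4:0,v5:50,v6:38,v7:20,v8:36

step 1: dist = v0:inf,v1:inf,v2:inf,v3:inf,v4:0,v5:inf,v6:inf,v7:20,v8:inf
step 2: dist = v0:inf,v1:inf,v2:inf,v3:inf,v4:0,v5:inf,v6:38,v7:20,v8:36
step 3: dist = v0:inf,v1:inf,v2:inf,v3:inf,v4:0,v5:50,v6:38,v7:20,v8:36
step 4: dist = v0:inf,v1:inf,v2:inf,v3:inf,v4:0,v5:50,v6:38,v7:20,v8:36
step 5: dist = v0:inf,v1:inf,v2:inf,v3:inf,v4:0,v5:50,v6:38,v7:20,v8:36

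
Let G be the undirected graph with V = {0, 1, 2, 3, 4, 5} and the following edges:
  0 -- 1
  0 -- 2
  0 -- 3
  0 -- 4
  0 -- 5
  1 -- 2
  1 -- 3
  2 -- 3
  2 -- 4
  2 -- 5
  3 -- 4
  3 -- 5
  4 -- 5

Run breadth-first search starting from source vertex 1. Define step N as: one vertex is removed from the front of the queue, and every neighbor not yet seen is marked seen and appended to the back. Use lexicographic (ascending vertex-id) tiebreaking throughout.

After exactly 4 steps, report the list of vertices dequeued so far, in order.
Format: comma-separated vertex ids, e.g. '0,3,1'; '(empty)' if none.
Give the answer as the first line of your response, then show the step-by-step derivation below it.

1,0,2,3

step 1: dequeue 1; queue=[0,2,3]; order=1
step 2: dequeue 0; queue=[2,3,4,5]; order=1,0
step 3: dequeue 2; queue=[3,4,5]; order=1,0,2
step 4: dequeue 3; queue=[4,5]; order=1,0,2,3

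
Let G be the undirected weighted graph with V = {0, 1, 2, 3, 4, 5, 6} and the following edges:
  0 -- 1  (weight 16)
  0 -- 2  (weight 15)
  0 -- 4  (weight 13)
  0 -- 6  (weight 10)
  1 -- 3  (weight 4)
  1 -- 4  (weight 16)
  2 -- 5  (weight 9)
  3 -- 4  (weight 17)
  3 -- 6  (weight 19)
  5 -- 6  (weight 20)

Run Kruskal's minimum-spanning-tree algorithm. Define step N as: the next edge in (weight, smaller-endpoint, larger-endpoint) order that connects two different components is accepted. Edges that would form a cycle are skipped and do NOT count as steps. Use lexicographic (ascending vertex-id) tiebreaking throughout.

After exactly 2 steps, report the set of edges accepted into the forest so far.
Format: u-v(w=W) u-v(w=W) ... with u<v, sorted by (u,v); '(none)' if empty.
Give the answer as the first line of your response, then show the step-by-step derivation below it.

1-3(w=4) 2-5(w=9)

step 1: add edge 1-3 (w=4); MST = {1-3(w=4)}
step 2: add edge 2-5 (w=9); MST = {1-3(w=4) 2-5(w=9)}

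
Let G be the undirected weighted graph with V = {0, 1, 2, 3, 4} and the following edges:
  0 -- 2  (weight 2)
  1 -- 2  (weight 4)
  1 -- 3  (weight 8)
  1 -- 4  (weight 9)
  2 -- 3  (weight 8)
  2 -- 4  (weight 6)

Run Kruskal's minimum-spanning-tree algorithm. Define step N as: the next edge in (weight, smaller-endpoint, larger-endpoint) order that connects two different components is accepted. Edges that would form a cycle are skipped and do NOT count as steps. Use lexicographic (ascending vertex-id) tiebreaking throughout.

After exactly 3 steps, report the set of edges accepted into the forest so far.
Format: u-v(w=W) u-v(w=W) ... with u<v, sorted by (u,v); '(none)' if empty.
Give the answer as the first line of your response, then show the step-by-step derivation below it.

0-2(w=2) 1-2(w=4) 2-4(w=6)

step 1: add edge 0-2 (w=2); MST = {0-2(w=2)}
step 2: add edge 1-2 (w=4); MST = {0-2(w=2) 1-2(w=4)}
step 3: add edge 2-4 (w=6); MST = {0-2(w=2) 1-2(w=4) 2-4(w=6)}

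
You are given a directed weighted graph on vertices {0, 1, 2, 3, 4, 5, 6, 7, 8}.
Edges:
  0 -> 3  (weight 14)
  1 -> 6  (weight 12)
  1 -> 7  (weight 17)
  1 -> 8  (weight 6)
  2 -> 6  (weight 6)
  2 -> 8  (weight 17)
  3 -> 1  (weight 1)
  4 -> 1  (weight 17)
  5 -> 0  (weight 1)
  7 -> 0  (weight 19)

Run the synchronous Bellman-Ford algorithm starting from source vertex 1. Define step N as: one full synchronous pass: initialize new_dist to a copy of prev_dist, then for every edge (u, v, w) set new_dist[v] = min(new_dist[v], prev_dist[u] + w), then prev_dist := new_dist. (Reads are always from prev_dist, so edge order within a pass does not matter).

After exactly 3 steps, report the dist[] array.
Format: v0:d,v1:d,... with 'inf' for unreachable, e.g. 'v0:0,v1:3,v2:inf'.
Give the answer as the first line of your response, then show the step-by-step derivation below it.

v0:36,v1:0,v2:inf,v3:50,v4:inf,v5:inf,v6:12,v7:17,v8:6

step 1: dist = v0:inf,v1:0,v2:inf,v3:inf,v4:inf,v5:inf,v6:12,v7:17,v8:6
step 2: dist = v0:36,v1:0,v2:inf,v3:inf,v4:inf,v5:inf,v6:12,v7:17,v8:6
step 3: dist = v0:36,v1:0,v2:inf,v3:50,v4:inf,v5:inf,v6:12,v7:17,v8:6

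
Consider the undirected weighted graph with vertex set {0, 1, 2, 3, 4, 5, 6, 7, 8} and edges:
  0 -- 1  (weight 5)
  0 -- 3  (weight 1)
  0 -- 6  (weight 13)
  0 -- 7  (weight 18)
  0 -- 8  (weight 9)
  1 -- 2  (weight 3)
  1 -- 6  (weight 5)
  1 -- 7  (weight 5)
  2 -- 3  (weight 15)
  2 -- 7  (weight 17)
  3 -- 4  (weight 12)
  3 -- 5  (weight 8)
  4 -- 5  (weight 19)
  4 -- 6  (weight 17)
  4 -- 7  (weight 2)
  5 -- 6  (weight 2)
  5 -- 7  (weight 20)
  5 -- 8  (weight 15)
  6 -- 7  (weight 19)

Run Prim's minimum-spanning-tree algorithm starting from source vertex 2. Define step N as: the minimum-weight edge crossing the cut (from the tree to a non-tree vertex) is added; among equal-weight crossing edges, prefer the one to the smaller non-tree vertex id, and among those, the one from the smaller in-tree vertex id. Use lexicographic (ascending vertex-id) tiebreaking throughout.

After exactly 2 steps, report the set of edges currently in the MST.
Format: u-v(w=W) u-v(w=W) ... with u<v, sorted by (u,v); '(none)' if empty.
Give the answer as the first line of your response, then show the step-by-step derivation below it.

0-1(w=5) 1-2(w=3)

step 1: add edge 1-2 (w=3); MST = {1-2(w=3)}
step 2: add edge 0-1 (w=5); MST = {0-1(w=5) 1-2(w=3)}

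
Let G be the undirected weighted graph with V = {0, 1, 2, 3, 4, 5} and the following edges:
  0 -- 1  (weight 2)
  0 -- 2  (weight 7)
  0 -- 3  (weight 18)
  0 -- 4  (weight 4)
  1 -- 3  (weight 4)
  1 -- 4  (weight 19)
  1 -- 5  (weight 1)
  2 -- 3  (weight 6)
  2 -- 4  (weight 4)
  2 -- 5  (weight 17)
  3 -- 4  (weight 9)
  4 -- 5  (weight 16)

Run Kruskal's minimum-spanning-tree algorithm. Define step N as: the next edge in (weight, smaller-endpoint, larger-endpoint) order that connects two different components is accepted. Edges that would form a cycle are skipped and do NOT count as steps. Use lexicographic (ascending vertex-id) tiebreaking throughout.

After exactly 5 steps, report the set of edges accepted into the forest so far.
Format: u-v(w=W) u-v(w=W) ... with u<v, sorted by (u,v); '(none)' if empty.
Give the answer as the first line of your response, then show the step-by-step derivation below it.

0-1(w=2) 0-4(w=4) 1-3(w=4) 1-5(w=1) 2-4(w=4)

step 1: add edge 1-5 (w=1); MST = {1-5(w=1)}
step 2: add edge 0-1 (w=2); MST = {0-1(w=2) 1-5(w=1)}
step 3: add edge 0-4 (w=4); MST = {0-1(w=2) 0-4(w=4) 1-5(w=1)}
step 4: add edge 1-3 (w=4); MST = {0-1(w=2) 0-4(w=4) 1-3(w=4) 1-5(w=1)}
step 5: add edge 2-4 (w=4); MST = {0-1(w=2) 0-4(w=4) 1-3(w=4) 1-5(w=1) 2-4(w=4)}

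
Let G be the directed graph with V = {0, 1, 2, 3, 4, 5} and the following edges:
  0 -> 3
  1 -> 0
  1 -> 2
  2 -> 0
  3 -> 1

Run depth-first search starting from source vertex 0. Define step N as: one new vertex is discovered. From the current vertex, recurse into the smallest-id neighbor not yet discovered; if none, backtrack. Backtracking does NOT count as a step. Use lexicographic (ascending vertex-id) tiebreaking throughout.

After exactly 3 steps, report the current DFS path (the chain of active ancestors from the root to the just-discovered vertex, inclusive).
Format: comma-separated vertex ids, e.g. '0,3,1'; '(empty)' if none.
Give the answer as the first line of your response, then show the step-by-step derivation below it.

0,3,1

step 1: discover 0; path=0; order=0
step 2: discover 3; path=0>3; order=0,3
step 3: discover 1; path=0>3>1; order=0,3,1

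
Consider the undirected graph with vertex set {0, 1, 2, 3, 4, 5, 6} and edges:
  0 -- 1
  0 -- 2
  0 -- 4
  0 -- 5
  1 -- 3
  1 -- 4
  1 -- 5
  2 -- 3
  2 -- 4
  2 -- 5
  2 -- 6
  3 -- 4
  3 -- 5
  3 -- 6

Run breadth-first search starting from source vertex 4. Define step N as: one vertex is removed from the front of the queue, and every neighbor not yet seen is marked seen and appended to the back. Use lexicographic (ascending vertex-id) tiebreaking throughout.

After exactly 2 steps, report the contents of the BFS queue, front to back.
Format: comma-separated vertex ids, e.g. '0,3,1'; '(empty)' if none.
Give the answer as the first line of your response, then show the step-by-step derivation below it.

1,2,3,5

step 1: dequeue 4; queue=[0,1,2,3]; order=4
step 2: dequeue 0; queue=[1,2,3,5]; order=4,0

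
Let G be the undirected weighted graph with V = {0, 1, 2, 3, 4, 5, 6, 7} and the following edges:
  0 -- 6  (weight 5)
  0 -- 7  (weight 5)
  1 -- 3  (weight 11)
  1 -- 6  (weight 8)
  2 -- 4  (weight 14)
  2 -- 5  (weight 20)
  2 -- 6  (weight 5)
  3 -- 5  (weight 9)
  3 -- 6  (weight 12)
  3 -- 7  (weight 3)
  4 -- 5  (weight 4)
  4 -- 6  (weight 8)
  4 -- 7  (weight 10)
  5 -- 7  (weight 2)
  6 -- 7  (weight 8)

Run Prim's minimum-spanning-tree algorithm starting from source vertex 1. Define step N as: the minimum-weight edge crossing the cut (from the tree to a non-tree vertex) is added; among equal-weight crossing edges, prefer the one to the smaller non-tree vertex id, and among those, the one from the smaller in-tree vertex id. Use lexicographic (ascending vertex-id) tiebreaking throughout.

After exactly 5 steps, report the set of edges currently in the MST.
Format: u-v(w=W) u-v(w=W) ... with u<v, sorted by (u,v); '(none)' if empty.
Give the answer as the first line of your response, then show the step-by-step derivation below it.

0-6(w=5) 0-7(w=5) 1-6(w=8) 2-6(w=5) 5-7(w=2)

step 1: add edge 1-6 (w=8); MST = {1-6(w=8)}
step 2: add edge 0-6 (w=5); MST = {0-6(w=5) 1-6(w=8)}
step 3: add edge 2-6 (w=5); MST = {0-6(w=5) 1-6(w=8) 2-6(w=5)}
step 4: add edge 0-7 (w=5); MST = {0-6(w=5) 0-7(w=5) 1-6(w=8) 2-6(w=5)}
step 5: add edge 5-7 (w=2); MST = {0-6(w=5) 0-7(w=5) 1-6(w=8) 2-6(w=5) 5-7(w=2)}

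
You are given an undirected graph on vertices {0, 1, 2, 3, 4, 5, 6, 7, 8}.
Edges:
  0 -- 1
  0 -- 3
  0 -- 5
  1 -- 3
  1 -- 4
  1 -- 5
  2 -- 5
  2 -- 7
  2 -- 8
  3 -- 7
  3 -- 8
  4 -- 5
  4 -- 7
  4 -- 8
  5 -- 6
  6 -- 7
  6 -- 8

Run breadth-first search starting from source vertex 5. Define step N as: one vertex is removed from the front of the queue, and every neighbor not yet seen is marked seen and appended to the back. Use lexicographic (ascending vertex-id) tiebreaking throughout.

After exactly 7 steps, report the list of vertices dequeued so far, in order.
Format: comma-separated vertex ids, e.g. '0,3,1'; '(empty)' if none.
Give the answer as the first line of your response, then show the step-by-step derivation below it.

5,0,1,2,4,6,3

step 1: dequeue 5; queue=[0,1,2,4,6]; order=5
step 2: dequeue 0; queue=[1,2,4,6,3]; order=5,0
step 3: dequeue 1; queue=[2,4,6,3]; order=5,0,1
step 4: dequeue 2; queue=[4,6,3,7,8]; order=5,0,1,2
step 5: dequeue 4; queue=[6,3,7,8]; order=5,0,1,2,4
step 6: dequeue 6; queue=[3,7,8]; order=5,0,1,2,4,6
step 7: dequeue 3; queue=[7,8]; order=5,0,1,2,4,6,3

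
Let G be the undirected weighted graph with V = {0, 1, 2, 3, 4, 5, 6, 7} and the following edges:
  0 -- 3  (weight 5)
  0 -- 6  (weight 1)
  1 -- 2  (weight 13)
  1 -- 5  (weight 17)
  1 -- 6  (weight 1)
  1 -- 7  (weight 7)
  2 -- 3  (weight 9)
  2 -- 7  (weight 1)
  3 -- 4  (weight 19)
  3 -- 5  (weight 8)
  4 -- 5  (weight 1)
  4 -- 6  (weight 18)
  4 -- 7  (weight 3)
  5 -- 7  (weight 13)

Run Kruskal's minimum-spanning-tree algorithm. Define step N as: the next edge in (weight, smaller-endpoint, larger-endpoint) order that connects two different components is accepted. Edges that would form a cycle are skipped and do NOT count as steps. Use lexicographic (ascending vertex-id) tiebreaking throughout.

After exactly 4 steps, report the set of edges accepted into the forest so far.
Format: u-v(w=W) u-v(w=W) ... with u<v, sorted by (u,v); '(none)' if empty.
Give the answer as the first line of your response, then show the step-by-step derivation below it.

0-6(w=1) 1-6(w=1) 2-7(w=1) 4-5(w=1)

step 1: add edge 0-6 (w=1); MST = {0-6(w=1)}
step 2: add edge 1-6 (w=1); MST = {0-6(w=1) 1-6(w=1)}
step 3: add edge 2-7 (w=1); MST = {0-6(w=1) 1-6(w=1) 2-7(w=1)}
step 4: add edge 4-5 (w=1); MST = {0-6(w=1) 1-6(w=1) 2-7(w=1) 4-5(w=1)}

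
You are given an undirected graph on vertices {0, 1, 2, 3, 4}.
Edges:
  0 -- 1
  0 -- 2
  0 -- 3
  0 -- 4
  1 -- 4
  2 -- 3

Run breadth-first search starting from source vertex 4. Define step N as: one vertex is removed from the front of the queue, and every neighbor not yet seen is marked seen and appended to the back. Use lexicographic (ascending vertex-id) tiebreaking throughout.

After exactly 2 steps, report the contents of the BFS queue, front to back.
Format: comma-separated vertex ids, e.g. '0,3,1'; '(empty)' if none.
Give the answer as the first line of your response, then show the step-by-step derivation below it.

1,2,3

step 1: dequeue 4; queue=[0,1]; order=4
step 2: dequeue 0; queue=[1,2,3]; order=4,0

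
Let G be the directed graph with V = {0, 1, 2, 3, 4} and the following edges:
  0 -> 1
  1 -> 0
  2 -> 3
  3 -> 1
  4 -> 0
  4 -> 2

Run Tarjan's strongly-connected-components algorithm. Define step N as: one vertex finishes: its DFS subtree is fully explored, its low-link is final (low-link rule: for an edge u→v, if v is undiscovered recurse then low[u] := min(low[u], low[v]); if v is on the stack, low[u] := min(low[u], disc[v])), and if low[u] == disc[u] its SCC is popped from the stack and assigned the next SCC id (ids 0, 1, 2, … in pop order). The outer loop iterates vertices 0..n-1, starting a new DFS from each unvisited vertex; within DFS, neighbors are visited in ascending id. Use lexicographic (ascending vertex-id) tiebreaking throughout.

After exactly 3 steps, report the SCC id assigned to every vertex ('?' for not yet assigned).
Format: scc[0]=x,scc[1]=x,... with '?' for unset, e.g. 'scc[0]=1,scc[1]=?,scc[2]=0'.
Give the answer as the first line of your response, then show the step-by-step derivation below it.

scc[0]=0,scc[1]=0,scc[2]=?,scc[3]=1,scc[4]=?

step 1: low=(low[0]=0,low[1]=0,low[2]=?,low[3]=?,low[4]=?); scc=(scc[0]=?,scc[1]=?,scc[2]=?,scc[3]=?,scc[4]=?)
step 2: low=(low[0]=0,low[1]=0,low[2]=?,low[3]=?,low[4]=?); scc=(scc[0]=0,scc[1]=0,scc[2]=?,scc[3]=?,scc[4]=?)
step 3: low=(low[0]=0,low[1]=0,low[2]=2,low[3]=3,low[4]=?); scc=(scc[0]=0,scc[1]=0,scc[2]=?,scc[3]=1,scc[4]=?)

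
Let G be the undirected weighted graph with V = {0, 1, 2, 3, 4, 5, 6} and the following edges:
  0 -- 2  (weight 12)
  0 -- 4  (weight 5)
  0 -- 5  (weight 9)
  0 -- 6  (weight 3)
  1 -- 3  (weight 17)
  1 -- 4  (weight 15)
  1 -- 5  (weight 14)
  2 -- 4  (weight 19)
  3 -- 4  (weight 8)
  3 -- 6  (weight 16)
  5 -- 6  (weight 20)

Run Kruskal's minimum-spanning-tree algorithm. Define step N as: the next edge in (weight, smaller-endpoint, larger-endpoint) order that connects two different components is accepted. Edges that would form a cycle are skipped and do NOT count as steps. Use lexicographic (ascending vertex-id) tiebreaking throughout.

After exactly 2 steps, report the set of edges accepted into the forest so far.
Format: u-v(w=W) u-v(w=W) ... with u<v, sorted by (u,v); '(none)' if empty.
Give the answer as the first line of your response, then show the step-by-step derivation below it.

0-4(w=5) 0-6(w=3)

step 1: add edge 0-6 (w=3); MST = {0-6(w=3)}
step 2: add edge 0-4 (w=5); MST = {0-4(w=5) 0-6(w=3)}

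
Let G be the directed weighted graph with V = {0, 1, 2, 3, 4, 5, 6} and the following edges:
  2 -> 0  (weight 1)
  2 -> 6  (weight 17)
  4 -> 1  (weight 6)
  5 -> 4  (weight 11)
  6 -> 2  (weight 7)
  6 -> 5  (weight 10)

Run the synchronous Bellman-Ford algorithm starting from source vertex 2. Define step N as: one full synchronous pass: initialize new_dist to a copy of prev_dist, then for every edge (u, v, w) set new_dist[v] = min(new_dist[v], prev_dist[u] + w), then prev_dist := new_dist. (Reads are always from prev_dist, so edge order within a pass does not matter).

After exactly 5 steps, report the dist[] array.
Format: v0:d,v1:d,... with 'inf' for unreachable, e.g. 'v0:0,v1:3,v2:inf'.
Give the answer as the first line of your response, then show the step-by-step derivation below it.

v0:1,v1:44,v2:0,v3:inf,v4:38,v5:27,v6:17

step 1: dist = v0:1,v1:inf,v2:0,v3:inf,v4:inf,v5:inf,v6:17
step 2: dist = v0:1,v1:inf,v2:0,v3:inf,v4:inf,v5:27,v6:17
step 3: dist = v0:1,v1:inf,v2:0,v3:inf,v4:38,v5:27,v6:17
step 4: dist = v0:1,v1:44,v2:0,v3:inf,v4:38,v5:27,v6:17
step 5: dist = v0:1,v1:44,v2:0,v3:inf,v4:38,v5:27,v6:17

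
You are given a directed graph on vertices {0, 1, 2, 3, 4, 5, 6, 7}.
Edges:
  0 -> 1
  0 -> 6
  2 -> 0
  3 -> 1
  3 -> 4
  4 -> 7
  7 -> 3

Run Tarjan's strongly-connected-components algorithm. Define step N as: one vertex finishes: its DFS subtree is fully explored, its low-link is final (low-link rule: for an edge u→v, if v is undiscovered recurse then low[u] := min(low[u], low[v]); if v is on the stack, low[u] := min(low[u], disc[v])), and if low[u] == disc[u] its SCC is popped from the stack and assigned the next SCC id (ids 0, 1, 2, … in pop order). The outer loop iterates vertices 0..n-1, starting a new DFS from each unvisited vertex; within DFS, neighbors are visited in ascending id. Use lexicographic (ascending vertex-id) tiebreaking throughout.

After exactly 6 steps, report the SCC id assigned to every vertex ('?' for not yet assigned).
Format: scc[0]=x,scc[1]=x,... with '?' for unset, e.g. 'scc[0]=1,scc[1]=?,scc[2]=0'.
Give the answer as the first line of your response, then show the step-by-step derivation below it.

scc[0]=2,scc[1]=0,scc[2]=3,scc[3]=?,scc[4]=?,scc[5]=?,scc[6]=1,scc[7]=?

step 1: low=(low[0]=0,low[1]=1,low[2]=?,low[3]=?,low[4]=?,low[5]=?,low[6]=?,low[7]=?); scc=(scc[0]=?,scc[1]=0,scc[2]=?,scc[3]=?,scc[4]=?,scc[5]=?,scc[6]=?,scc[7]=?)
step 2: low=(low[0]=0,low[1]=1,low[2]=?,low[3]=?,low[4]=?,low[5]=?,low[6]=2,low[7]=?); scc=(scc[0]=?,scc[1]=0,scc[2]=?,scc[3]=?,scc[4]=?,scc[5]=?,scc[6]=1,scc[7]=?)
step 3: low=(low[0]=0,low[1]=1,low[2]=?,low[3]=?,low[4]=?,low[5]=?,low[6]=2,low[7]=?); scc=(scc[0]=2,scc[1]=0,scc[2]=?,scc[3]=?,scc[4]=?,scc[5]=?,scc[6]=1,scc[7]=?)
step 4: low=(low[0]=0,low[1]=1,low[2]=3,low[3]=?,low[4]=?,low[5]=?,low[6]=2,low[7]=?); scc=(scc[0]=2,scc[1]=0,scc[2]=3,scc[3]=?,scc[4]=?,scc[5]=?,scc[6]=1,scc[7]=?)
step 5: low=(low[0]=0,low[1]=1,low[2]=3,low[3]=4,low[4]=5,low[5]=?,low[6]=2,low[7]=4); scc=(scc[0]=2,scc[1]=0,scc[2]=3,scc[3]=?,scc[4]=?,scc[5]=?,scc[6]=1,scc[7]=?)
step 6: low=(low[0]=0,low[1]=1,low[2]=3,low[3]=4,low[4]=4,low[5]=?,low[6]=2,low[7]=4); scc=(scc[0]=2,scc[1]=0,scc[2]=3,scc[3]=?,scc[4]=?,scc[5]=?,scc[6]=1,scc[7]=?)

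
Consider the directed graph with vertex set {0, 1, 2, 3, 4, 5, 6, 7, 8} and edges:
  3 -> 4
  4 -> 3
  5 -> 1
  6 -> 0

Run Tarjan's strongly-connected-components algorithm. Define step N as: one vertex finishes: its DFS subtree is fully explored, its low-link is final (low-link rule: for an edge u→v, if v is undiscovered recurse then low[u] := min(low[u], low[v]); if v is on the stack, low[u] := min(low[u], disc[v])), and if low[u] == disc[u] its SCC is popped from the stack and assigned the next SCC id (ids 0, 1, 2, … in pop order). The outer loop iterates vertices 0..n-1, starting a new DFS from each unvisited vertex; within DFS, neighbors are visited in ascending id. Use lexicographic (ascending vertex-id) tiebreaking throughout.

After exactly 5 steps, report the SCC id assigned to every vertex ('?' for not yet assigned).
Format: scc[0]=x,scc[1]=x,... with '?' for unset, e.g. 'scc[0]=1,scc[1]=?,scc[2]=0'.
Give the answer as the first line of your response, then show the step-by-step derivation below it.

scc[0]=0,scc[1]=1,scc[2]=2,scc[3]=3,scc[4]=3,scc[5]=?,scc[6]=?,scc[7]=?,scc[8]=?

step 1: low=(low[0]=0,low[1]=?,low[2]=?,low[3]=?,low[4]=?,low[5]=?,low[6]=?,low[7]=?,low[8]=?); scc=(scc[0]=0,scc[1]=?,scc[2]=?,scc[3]=?,scc[4]=?,scc[5]=?,scc[6]=?,scc[7]=?,scc[8]=?)
step 2: low=(low[0]=0,low[1]=1,low[2]=?,low[3]=?,low[4]=?,low[5]=?,low[6]=?,low[7]=?,low[8]=?); scc=(scc[0]=0,scc[1]=1,scc[2]=?,scc[3]=?,scc[4]=?,scc[5]=?,scc[6]=?,scc[7]=?,scc[8]=?)
step 3: low=(low[0]=0,low[1]=1,low[2]=2,low[3]=?,low[4]=?,low[5]=?,low[6]=?,low[7]=?,low[8]=?); scc=(scc[0]=0,scc[1]=1,scc[2]=2,scc[3]=?,scc[4]=?,scc[5]=?,scc[6]=?,scc[7]=?,scc[8]=?)
step 4: low=(low[0]=0,low[1]=1,low[2]=2,low[3]=3,low[4]=3,low[5]=?,low[6]=?,low[7]=?,low[8]=?); scc=(scc[0]=0,scc[1]=1,scc[2]=2,scc[3]=?,scc[4]=?,scc[5]=?,scc[6]=?,scc[7]=?,scc[8]=?)
step 5: low=(low[0]=0,low[1]=1,low[2]=2,low[3]=3,low[4]=3,low[5]=?,low[6]=?,low[7]=?,low[8]=?); scc=(scc[0]=0,scc[1]=1,scc[2]=2,scc[3]=3,scc[4]=3,scc[5]=?,scc[6]=?,scc[7]=?,scc[8]=?)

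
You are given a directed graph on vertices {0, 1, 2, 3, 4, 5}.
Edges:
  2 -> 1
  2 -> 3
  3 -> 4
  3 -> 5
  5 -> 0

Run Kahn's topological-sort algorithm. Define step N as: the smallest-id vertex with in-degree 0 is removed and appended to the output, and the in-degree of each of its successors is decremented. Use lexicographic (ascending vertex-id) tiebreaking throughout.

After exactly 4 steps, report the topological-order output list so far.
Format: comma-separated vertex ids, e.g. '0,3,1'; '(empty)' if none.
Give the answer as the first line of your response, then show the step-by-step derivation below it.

2,1,3,4

step 1: output 2; order=[2]; indeg=(1,0,0,0,1,1)
step 2: output 1; order=[2,1]; indeg=(1,0,0,0,1,1)
step 3: output 3; order=[2,1,3]; indeg=(1,0,0,0,0,0)
step 4: output 4; order=[2,1,3,4]; indeg=(1,0,0,0,0,0)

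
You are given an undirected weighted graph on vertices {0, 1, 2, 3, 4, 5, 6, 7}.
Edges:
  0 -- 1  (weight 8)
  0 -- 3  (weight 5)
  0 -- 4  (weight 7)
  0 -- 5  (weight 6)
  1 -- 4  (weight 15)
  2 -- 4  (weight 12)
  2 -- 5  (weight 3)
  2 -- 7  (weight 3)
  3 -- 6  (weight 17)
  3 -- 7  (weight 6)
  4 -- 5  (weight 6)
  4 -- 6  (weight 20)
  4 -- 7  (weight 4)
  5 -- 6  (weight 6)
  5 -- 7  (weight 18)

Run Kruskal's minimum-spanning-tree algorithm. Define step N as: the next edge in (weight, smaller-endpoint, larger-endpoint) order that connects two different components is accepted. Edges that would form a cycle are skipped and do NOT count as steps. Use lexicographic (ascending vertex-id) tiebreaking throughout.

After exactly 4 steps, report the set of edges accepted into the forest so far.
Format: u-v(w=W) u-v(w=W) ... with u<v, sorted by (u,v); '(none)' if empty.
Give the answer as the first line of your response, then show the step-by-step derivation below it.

0-3(w=5) 2-5(w=3) 2-7(w=3) 4-7(w=4)

step 1: add edge 2-5 (w=3); MST = {2-5(w=3)}
step 2: add edge 2-7 (w=3); MST = {2-5(w=3) 2-7(w=3)}
step 3: add edge 4-7 (w=4); MST = {2-5(w=3) 2-7(w=3) 4-7(w=4)}
step 4: add edge 0-3 (w=5); MST = {0-3(w=5) 2-5(w=3) 2-7(w=3) 4-7(w=4)}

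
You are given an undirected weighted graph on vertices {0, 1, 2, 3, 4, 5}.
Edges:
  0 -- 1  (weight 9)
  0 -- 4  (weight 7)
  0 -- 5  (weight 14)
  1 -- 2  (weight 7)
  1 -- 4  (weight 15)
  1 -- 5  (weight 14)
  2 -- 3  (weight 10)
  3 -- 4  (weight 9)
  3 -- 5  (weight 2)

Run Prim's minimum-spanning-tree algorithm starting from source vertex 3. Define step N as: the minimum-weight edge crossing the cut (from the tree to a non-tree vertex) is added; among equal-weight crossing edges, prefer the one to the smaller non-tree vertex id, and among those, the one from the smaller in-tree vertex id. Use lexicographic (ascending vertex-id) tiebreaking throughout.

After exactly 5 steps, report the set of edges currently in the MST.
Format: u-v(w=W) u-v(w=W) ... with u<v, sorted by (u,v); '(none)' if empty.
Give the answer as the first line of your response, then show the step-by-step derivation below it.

0-1(w=9) 0-4(w=7) 1-2(w=7) 3-4(w=9) 3-5(w=2)

step 1: add edge 3-5 (w=2); MST = {3-5(w=2)}
step 2: add edge 3-4 (w=9); MST = {3-4(w=9) 3-5(w=2)}
step 3: add edge 0-4 (w=7); MST = {0-4(w=7) 3-4(w=9) 3-5(w=2)}
step 4: add edge 0-1 (w=9); MST = {0-1(w=9) 0-4(w=7) 3-4(w=9) 3-5(w=2)}
step 5: add edge 1-2 (w=7); MST = {0-1(w=9) 0-4(w=7) 1-2(w=7) 3-4(w=9) 3-5(w=2)}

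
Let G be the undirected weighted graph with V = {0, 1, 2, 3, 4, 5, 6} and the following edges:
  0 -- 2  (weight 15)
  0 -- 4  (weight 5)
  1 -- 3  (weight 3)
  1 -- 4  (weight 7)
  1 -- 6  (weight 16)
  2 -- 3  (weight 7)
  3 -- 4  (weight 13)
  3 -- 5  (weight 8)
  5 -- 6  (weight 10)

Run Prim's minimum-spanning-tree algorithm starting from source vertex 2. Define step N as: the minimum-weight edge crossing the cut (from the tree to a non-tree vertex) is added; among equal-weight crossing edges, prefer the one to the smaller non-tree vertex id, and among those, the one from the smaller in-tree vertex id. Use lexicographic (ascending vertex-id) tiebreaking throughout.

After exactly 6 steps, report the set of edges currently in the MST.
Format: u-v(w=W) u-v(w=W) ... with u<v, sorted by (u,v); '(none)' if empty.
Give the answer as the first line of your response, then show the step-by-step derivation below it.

0-4(w=5) 1-3(w=3) 1-4(w=7) 2-3(w=7) 3-5(w=8) 5-6(w=10)

step 1: add edge 2-3 (w=7); MST = {2-3(w=7)}
step 2: add edge 1-3 (w=3); MST = {1-3(w=3) 2-3(w=7)}
step 3: add edge 1-4 (w=7); MST = {1-3(w=3) 1-4(w=7) 2-3(w=7)}
step 4: add edge 0-4 (w=5); MST = {0-4(w=5) 1-3(w=3) 1-4(w=7) 2-3(w=7)}
step 5: add edge 3-5 (w=8); MST = {0-4(w=5) 1-3(w=3) 1-4(w=7) 2-3(w=7) 3-5(w=8)}
step 6: add edge 5-6 (w=10); MST = {0-4(w=5) 1-3(w=3) 1-4(w=7) 2-3(w=7) 3-5(w=8) 5-6(w=10)}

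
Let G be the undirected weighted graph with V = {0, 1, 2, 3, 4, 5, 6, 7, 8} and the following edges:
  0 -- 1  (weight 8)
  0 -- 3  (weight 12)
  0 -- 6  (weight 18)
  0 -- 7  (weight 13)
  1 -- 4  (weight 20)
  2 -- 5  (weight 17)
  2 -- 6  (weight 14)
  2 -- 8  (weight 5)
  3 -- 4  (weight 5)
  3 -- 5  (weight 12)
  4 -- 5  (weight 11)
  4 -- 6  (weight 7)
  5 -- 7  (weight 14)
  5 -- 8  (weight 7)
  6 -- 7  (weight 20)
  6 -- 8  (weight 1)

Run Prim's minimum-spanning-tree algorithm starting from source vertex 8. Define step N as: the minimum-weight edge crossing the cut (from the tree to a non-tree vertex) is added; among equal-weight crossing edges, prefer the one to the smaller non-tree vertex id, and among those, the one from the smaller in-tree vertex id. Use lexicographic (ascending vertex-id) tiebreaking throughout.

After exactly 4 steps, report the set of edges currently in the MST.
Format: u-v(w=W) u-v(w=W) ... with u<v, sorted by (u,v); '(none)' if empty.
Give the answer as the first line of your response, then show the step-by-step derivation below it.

2-8(w=5) 3-4(w=5) 4-6(w=7) 6-8(w=1)

step 1: add edge 6-8 (w=1); MST = {6-8(w=1)}
step 2: add edge 2-8 (w=5); MST = {2-8(w=5) 6-8(w=1)}
step 3: add edge 4-6 (w=7); MST = {2-8(w=5) 4-6(w=7) 6-8(w=1)}
step 4: add edge 3-4 (w=5); MST = {2-8(w=5) 3-4(w=5) 4-6(w=7) 6-8(w=1)}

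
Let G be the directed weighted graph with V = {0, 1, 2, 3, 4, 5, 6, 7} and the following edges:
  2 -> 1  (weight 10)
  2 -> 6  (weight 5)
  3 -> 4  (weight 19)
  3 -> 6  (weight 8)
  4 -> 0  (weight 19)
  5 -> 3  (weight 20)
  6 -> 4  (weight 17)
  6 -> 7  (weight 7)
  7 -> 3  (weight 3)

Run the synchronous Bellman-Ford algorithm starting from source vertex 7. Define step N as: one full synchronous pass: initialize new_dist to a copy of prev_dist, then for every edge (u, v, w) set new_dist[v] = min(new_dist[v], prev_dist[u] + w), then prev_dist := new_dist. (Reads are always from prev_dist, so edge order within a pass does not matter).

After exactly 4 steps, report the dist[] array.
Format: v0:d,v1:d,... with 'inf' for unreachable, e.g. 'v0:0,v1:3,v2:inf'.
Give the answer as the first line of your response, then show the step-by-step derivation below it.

v0:41,v1:inf,v2:inf,v3:3,v4:22,v5:inf,v6:11,v7:0

step 1: dist = v0:inf,v1:inf,v2:inf,v3:3,v4:inf,v5:inf,v6:inf,v7:0
step 2: dist = v0:inf,v1:inf,v2:inf,v3:3,v4:22,v5:inf,v6:11,v7:0
step 3: dist = v0:41,v1:inf,v2:inf,v3:3,v4:22,v5:inf,v6:11,v7:0
step 4: dist = v0:41,v1:inf,v2:inf,v3:3,v4:22,v5:inf,v6:11,v7:0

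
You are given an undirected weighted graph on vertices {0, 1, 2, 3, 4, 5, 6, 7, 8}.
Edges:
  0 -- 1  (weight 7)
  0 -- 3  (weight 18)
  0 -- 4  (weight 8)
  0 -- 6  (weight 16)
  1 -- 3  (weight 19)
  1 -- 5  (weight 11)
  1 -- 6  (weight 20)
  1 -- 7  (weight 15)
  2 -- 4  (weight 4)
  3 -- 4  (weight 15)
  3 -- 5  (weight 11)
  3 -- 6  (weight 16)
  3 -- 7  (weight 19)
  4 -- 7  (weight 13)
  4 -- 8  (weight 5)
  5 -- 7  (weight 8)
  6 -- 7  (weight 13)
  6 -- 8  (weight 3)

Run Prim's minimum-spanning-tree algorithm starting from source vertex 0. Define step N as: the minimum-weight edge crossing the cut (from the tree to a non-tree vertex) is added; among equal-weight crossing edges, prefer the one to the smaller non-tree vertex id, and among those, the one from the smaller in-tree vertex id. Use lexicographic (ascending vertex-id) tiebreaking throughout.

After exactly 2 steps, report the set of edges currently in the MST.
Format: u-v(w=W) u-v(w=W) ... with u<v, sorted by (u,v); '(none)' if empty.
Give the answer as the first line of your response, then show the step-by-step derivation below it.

0-1(w=7) 0-4(w=8)

step 1: add edge 0-1 (w=7); MST = {0-1(w=7)}
step 2: add edge 0-4 (w=8); MST = {0-1(w=7) 0-4(w=8)}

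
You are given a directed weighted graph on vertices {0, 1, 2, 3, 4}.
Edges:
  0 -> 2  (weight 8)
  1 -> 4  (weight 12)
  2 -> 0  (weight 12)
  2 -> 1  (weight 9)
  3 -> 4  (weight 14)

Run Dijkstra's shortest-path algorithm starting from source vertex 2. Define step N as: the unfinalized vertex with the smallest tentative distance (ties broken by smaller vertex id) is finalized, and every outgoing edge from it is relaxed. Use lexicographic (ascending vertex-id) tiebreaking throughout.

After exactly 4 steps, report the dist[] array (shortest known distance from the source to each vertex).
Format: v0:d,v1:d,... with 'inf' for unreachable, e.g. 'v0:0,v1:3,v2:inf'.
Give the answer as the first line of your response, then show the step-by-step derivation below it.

v0:12,v1:9,v2:0,v3:inf,v4:21

step 1: dist = v0:12,v1:9,v2:0,v3:inf,v4:inf
step 2: dist = v0:12,v1:9,v2:0,v3:inf,v4:21
step 3: dist = v0:12,v1:9,v2:0,v3:inf,v4:21
step 4: dist = v0:12,v1:9,v2:0,v3:inf,v4:21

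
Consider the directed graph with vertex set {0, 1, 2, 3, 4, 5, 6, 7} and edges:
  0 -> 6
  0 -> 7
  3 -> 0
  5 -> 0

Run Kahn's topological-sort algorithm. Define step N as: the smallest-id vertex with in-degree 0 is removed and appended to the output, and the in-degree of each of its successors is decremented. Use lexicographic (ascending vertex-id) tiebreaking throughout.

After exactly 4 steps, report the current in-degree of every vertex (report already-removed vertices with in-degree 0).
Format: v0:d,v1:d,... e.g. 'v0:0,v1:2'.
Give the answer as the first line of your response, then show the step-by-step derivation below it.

v0:1,v1:0,v2:0,v3:0,v4:0,v5:0,v6:1,v7:1

step 1: output 1; order=[1]; indeg=(2,0,0,0,0,0,1,1)
step 2: output 2; order=[1,2]; indeg=(2,0,0,0,0,0,1,1)
step 3: output 3; order=[1,2,3]; indeg=(1,0,0,0,0,0,1,1)
step 4: output 4; order=[1,2,3,4]; indeg=(1,0,0,0,0,0,1,1)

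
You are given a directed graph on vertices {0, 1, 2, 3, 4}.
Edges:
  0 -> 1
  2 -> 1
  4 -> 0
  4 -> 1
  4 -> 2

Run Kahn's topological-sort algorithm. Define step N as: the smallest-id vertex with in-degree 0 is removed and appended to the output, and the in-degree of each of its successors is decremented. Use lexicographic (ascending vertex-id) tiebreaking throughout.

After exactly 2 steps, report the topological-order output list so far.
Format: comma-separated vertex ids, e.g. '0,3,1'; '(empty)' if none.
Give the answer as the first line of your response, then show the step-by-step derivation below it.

3,4

step 1: output 3; order=[3]; indeg=(1,3,1,0,0)
step 2: output 4; order=[3,4]; indeg=(0,2,0,0,0)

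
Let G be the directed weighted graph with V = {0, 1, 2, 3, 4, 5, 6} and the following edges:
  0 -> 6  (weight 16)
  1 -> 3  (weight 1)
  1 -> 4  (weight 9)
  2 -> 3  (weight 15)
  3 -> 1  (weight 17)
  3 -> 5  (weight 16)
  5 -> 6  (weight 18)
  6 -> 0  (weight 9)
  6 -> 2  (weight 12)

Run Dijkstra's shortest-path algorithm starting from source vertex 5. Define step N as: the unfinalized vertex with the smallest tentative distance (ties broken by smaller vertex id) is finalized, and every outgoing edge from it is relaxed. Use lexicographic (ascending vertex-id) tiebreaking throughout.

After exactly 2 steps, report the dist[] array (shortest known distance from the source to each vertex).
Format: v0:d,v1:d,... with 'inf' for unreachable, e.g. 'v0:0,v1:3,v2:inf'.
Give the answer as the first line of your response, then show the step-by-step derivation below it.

v0:27,v1:inf,v2:30,v3:inf,v4:inf,v5:0,v6:18

step 1: dist = v0:inf,v1:inf,v2:inf,v3:inf,v4:inf,v5:0,v6:18
step 2: dist = v0:27,v1:inf,v2:30,v3:inf,v4:inf,v5:0,v6:18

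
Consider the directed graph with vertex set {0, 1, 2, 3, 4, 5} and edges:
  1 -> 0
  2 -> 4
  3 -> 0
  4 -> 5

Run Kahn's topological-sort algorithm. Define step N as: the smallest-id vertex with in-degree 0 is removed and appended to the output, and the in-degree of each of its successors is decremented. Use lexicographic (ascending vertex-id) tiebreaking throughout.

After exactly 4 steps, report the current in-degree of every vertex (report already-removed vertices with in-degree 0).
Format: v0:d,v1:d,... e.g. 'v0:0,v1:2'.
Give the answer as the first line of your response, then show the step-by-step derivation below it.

v0:0,v1:0,v2:0,v3:0,v4:0,v5:1

step 1: output 1; order=[1]; indeg=(1,0,0,0,1,1)
step 2: output 2; order=[1,2]; indeg=(1,0,0,0,0,1)
step 3: output 3; order=[1,2,3]; indeg=(0,0,0,0,0,1)
step 4: output 0; order=[1,2,3,0]; indeg=(0,0,0,0,0,1)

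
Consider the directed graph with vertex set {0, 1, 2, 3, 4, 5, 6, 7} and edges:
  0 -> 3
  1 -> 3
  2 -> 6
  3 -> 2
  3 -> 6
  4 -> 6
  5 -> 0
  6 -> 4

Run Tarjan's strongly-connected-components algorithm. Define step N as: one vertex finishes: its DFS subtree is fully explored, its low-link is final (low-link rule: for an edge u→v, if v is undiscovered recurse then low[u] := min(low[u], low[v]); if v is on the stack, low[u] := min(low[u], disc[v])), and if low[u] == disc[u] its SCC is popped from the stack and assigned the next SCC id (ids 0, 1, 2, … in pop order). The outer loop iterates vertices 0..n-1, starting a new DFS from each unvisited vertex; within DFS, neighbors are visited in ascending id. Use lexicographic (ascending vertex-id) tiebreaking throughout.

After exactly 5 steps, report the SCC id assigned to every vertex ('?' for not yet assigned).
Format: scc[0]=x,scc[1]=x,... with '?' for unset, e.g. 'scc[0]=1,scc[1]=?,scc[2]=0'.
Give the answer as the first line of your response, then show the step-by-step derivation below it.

scc[0]=3,scc[1]=?,scc[2]=1,scc[3]=2,scc[4]=0,scc[5]=?,scc[6]=0,scc[7]=?

step 1: low=(low[0]=0,low[1]=?,low[2]=2,low[3]=1,low[4]=3,low[5]=?,low[6]=3,low[7]=?); scc=(scc[0]=?,scc[1]=?,scc[2]=?,scc[3]=?,scc[4]=?,scc[5]=?,scc[6]=?,scc[7]=?)
step 2: low=(low[0]=0,low[1]=?,low[2]=2,low[3]=1,low[4]=3,low[5]=?,low[6]=3,low[7]=?); scc=(scc[0]=?,scc[1]=?,scc[2]=?,scc[3]=?,scc[4]=0,scc[5]=?,scc[6]=0,scc[7]=?)
step 3: low=(low[0]=0,low[1]=?,low[2]=2,low[3]=1,low[4]=3,low[5]=?,low[6]=3,low[7]=?); scc=(scc[0]=?,scc[1]=?,scc[2]=1,scc[3]=?,scc[4]=0,scc[5]=?,scc[6]=0,scc[7]=?)
step 4: low=(low[0]=0,low[1]=?,low[2]=2,low[3]=1,low[4]=3,low[5]=?,low[6]=3,low[7]=?); scc=(scc[0]=?,scc[1]=?,scc[2]=1,scc[3]=2,scc[4]=0,scc[5]=?,scc[6]=0,scc[7]=?)
step 5: low=(low[0]=0,low[1]=?,low[2]=2,low[3]=1,low[4]=3,low[5]=?,low[6]=3,low[7]=?); scc=(scc[0]=3,scc[1]=?,scc[2]=1,scc[3]=2,scc[4]=0,scc[5]=?,scc[6]=0,scc[7]=?)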